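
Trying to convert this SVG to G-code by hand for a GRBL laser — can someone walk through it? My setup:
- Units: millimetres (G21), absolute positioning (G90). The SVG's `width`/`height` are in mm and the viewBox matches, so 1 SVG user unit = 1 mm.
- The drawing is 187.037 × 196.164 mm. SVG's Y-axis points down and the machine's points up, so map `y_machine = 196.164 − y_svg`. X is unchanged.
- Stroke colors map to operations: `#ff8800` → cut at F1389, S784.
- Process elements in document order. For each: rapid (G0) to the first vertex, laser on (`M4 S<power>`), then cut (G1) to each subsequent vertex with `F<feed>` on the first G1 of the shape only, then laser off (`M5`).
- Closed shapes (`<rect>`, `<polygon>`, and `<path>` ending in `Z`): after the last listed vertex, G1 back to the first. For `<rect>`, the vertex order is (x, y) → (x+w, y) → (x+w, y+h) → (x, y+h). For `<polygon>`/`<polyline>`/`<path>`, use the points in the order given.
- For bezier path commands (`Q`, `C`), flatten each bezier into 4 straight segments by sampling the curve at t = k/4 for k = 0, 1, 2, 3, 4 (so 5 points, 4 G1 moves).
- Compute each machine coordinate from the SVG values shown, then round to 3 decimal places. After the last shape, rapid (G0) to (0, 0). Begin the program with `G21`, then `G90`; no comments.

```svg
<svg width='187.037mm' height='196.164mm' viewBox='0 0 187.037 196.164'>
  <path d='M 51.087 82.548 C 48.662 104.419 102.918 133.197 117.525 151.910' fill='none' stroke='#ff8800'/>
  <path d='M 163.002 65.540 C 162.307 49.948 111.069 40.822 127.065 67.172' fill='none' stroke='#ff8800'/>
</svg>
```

G21
G90
G0 X51.087 Y113.616
M4 S784
G1 X58.391 Y96.183 F1389
G1 X77.919 Y77.751
G1 X100.641 Y59.911
G1 X117.525 Y44.254
M5
G0 X163.002 Y130.624
M4 S784
G1 X154.844 Y140.652 F1389
G1 X138.774 Y145.536
G1 X125.834 Y142.556
G1 X127.065 Y128.992
M5
G0 X0.000 Y0.000

Since the viewBox matches the mm dimensions, user units are millimetres directly. The only transform is the Y-flip y_m = 196.164 − y_svg.

Shape 1 is a cubic bezier drawn with `<path>`. Its stroke #ff8800 means cut at S784, F1389. After flipping Y the toolpath is (51.087,113.616) → (58.391,96.183) → (77.919,77.751) → (100.641,59.911) → (117.525,44.254).

Shape 2 is a cubic bezier drawn with `<path>`. Its stroke #ff8800 means cut at S784, F1389. After flipping Y the toolpath is (163.002,130.624) → (154.844,140.652) → (138.774,145.536) → (125.834,142.556) → (127.065,128.992).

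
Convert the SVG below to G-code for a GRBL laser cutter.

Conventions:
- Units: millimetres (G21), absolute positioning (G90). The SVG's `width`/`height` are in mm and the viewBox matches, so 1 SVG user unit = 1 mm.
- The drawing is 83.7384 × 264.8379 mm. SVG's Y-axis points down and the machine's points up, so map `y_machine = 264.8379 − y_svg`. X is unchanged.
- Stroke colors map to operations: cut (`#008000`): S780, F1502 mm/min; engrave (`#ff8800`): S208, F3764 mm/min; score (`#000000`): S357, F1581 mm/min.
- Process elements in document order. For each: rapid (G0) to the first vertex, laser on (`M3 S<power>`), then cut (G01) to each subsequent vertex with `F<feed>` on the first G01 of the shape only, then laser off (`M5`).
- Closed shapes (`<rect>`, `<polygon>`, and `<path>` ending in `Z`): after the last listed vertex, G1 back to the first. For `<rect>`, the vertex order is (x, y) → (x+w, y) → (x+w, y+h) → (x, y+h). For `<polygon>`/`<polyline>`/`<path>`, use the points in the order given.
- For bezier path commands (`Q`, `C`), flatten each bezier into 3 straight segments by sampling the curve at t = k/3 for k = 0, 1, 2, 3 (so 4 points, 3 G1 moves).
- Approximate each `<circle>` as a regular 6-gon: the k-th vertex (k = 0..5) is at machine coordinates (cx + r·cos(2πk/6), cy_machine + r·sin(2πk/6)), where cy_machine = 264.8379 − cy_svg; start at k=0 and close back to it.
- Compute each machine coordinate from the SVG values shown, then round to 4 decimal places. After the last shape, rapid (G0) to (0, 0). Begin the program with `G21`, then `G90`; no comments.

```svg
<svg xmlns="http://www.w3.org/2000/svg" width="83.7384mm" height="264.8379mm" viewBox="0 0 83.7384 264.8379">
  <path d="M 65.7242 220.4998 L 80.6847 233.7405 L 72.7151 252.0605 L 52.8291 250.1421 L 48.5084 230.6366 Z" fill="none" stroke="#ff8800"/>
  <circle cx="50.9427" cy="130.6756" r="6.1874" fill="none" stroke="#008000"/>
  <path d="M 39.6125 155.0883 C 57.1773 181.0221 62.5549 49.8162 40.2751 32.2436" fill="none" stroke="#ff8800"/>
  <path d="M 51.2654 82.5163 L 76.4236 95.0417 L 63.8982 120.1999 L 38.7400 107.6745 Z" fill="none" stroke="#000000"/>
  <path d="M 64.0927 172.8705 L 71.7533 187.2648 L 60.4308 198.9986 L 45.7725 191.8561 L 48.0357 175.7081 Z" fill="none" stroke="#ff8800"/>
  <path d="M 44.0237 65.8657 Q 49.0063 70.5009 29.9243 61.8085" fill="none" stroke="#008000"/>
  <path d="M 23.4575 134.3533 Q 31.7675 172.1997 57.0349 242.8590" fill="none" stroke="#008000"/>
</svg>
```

viewBox `0 0 83.7384 264.8379` with mm width/height → 1 unit = 1 mm. Flip: y_m = 264.8379 − y_svg.

**Shape 1** — `<path>` regular polygon, stroke `#ff8800` → engrave (S208, F3764). Machine vertices: (65.7242,44.3381) → (80.6847,31.0974) → (72.7151,12.7774) → (52.8291,14.6958) → (48.5084,34.2013) → (65.7242,44.3381). Closed: final G1 returns to the first vertex.

**Shape 2** — `<circle>` circle, stroke `#008000` → cut (S780, F1502). Machine vertices: (57.1301,134.1623) → (54.0364,139.5207) → (47.8490,139.5207) → (44.7553,134.1623) → (47.8490,128.8039) → (54.0364,128.8039) → (57.1301,134.1623). Closed: final G1 returns to the first vertex.

**Shape 3** — `<path>` cubic bezier, stroke `#ff8800` → engrave (S208, F3764). Control points (SVG): P0=(39.6125,155.0883), P1=(57.1773,181.0221), P2=(62.5549,49.8162), P3=(40.2751,32.2436); sampled at t=k/3. Machine vertices: (39.6125,109.7496) → (52.5419,126.1671) → (53.9087,187.1726) → (40.2751,232.5943). Open path.

**Shape 4** — `<path>` regular polygon, stroke `#000000` → score (S357, F1581). Machine vertices: (51.2654,182.3216) → (76.4236,169.7962) → (63.8982,144.6380) → (38.7400,157.1634) → (51.2654,182.3216). Closed: final G1 returns to the first vertex.

**Shape 5** — `<path>` regular polygon, stroke `#ff8800` → engrave (S208, F3764). Machine vertices: (64.0927,91.9674) → (71.7533,77.5731) → (60.4308,65.8393) → (45.7725,72.9818) → (48.0357,89.1298) → (64.0927,91.9674). Closed: final G1 returns to the first vertex.

**Shape 6** — `<path>` quadratic bezier, stroke `#008000` → cut (S780, F1502). Control points (SVG): P0=(44.0237,65.8657), P1=(49.0063,70.5009), P2=(29.9243,61.8085); sampled at t=k/3. Machine vertices: (44.0237,198.9722) → (44.6716,197.3629) → (39.9718,198.7153) → (29.9243,203.0294). Open path.

**Shape 7** — `<path>` quadratic bezier, stroke `#008000` → cut (S780, F1502). Control points (SVG): P0=(23.4575,134.3533), P1=(31.7675,172.1997), P2=(57.0349,242.8590); sampled at t=k/3. Machine vertices: (23.4575,130.4846) → (30.8817,101.6078) → (42.0741,65.4392) → (57.0349,21.9789). Open path.

G21
G90
G0 X65.7242 Y44.3381
M3 S208
G01 X80.6847 Y31.0974 F3764
G01 X72.7151 Y12.7774
G01 X52.8291 Y14.6958
G01 X48.5084 Y34.2013
G01 X65.7242 Y44.3381
M5
G0 X57.1301 Y134.1623
M3 S780
G01 X54.0364 Y139.5207 F1502
G01 X47.8490 Y139.5207
G01 X44.7553 Y134.1623
G01 X47.8490 Y128.8039
G01 X54.0364 Y128.8039
G01 X57.1301 Y134.1623
M5
G0 X39.6125 Y109.7496
M3 S208
G01 X52.5419 Y126.1671 F3764
G01 X53.9087 Y187.1726
G01 X40.2751 Y232.5943
M5
G0 X51.2654 Y182.3216
M3 S357
G01 X76.4236 Y169.7962 F1581
G01 X63.8982 Y144.6380
G01 X38.7400 Y157.1634
G01 X51.2654 Y182.3216
M5
G0 X64.0927 Y91.9674
M3 S208
G01 X71.7533 Y77.5731 F3764
G01 X60.4308 Y65.8393
G01 X45.7725 Y72.9818
G01 X48.0357 Y89.1298
G01 X64.0927 Y91.9674
M5
G0 X44.0237 Y198.9722
M3 S780
G01 X44.6716 Y197.3629 F1502
G01 X39.9718 Y198.7153
G01 X29.9243 Y203.0294
M5
G0 X23.4575 Y130.4846
M3 S780
G01 X30.8817 Y101.6078 F1502
G01 X42.0741 Y65.4392
G01 X57.0349 Y21.9789
M5
G0 X0.0000 Y0.0000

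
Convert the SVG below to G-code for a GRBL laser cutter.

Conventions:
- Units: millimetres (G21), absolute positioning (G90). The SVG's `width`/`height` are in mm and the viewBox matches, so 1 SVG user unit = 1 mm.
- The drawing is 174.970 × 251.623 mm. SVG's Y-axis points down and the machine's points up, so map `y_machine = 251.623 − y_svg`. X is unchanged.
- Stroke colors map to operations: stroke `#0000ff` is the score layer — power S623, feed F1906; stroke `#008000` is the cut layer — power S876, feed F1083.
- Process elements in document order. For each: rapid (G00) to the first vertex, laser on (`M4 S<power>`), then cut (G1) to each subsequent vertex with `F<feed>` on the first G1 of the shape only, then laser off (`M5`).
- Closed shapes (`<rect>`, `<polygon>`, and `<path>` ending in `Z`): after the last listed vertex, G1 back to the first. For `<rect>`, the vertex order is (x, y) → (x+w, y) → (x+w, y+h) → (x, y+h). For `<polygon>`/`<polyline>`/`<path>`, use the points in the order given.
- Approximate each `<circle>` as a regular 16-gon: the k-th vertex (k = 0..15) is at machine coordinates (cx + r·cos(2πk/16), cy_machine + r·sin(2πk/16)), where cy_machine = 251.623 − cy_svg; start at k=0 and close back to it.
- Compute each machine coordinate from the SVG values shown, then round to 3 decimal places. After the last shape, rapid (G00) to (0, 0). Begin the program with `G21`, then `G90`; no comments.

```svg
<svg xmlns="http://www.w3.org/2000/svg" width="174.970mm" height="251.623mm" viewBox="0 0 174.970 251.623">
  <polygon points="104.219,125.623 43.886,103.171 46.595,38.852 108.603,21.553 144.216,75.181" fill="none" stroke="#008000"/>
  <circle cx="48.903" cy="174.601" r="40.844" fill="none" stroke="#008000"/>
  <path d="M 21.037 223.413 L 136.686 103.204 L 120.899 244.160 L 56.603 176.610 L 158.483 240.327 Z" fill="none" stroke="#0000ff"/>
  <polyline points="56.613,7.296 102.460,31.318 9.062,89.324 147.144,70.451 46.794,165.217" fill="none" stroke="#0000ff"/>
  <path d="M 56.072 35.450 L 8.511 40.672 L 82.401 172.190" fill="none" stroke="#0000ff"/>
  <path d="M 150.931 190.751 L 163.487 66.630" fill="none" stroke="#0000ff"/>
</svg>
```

G21
G90
G00 X104.219 Y126.000
M4 S876
G1 X43.886 Y148.452 F1083
G1 X46.595 Y212.771
G1 X108.603 Y230.070
G1 X144.216 Y176.442
G1 X104.219 Y126.000
M5
G00 X89.747 Y77.022
M4 S876
G1 X86.638 Y92.652 F1083
G1 X77.784 Y105.903
G1 X64.533 Y114.757
G1 X48.903 Y117.866
G1 X33.273 Y114.757
G1 X20.022 Y105.903
G1 X11.168 Y92.652
G1 X8.059 Y77.022
G1 X11.168 Y61.392
G1 X20.022 Y48.141
G1 X33.273 Y39.287
G1 X48.903 Y36.178
G1 X64.533 Y39.287
G1 X77.784 Y48.141
G1 X86.638 Y61.392
G1 X89.747 Y77.022
M5
G00 X21.037 Y28.210
M4 S623
G1 X136.686 Y148.419 F1906
G1 X120.899 Y7.463
G1 X56.603 Y75.013
G1 X158.483 Y11.296
G1 X21.037 Y28.210
M5
G00 X56.613 Y244.327
M4 S623
G1 X102.460 Y220.305 F1906
G1 X9.062 Y162.299
G1 X147.144 Y181.172
G1 X46.794 Y86.406
M5
G00 X56.072 Y216.173
M4 S623
G1 X8.511 Y210.951 F1906
G1 X82.401 Y79.433
M5
G00 X150.931 Y60.872
M4 S623
G1 X163.487 Y184.993 F1906
M5
G00 X0.000 Y0.000

Since the viewBox matches the mm dimensions, user units are millimetres directly. The only transform is the Y-flip y_m = 251.623 − y_svg.

Shape 1 is a regular polygon drawn with `<polygon>`. Its stroke #008000 means cut at S876, F1083. After flipping Y the toolpath is (104.219,126.000) → (43.886,148.452) → (46.595,212.771) → (108.603,230.070) → (144.216,176.442) → (104.219,126.000), returning to the start.

Shape 2 is a circle drawn with `<circle>`. Its stroke #008000 means cut at S876, F1083. After flipping Y the toolpath is (89.747,77.022) → (86.638,92.652) → (77.784,105.903) → (64.533,114.757) → (48.903,117.866) → (33.273,114.757) → (20.022,105.903) → (11.168,92.652) → (8.059,77.022) → (11.168,61.392) → (20.022,48.141) → (33.273,39.287) → (48.903,36.178) → (64.533,39.287) → (77.784,48.141) → (86.638,61.392) → (89.747,77.022), returning to the start.

Shape 3 is a closed polygon drawn with `<path>`. Its stroke #0000ff means score at S623, F1906. After flipping Y the toolpath is (21.037,28.210) → (136.686,148.419) → (120.899,7.463) → (56.603,75.013) → (158.483,11.296) → (21.037,28.210), returning to the start.

Shape 4 is a open polyline drawn with `<polyline>`. Its stroke #0000ff means score at S623, F1906. After flipping Y the toolpath is (56.613,244.327) → (102.460,220.305) → (9.062,162.299) → (147.144,181.172) → (46.794,86.406).

Shape 5 is a open polyline drawn with `<path>`. Its stroke #0000ff means score at S623, F1906. After flipping Y the toolpath is (56.072,216.173) → (8.511,210.951) → (82.401,79.433).

Shape 6 is a line segment drawn with `<path>`. Its stroke #0000ff means score at S623, F1906. After flipping Y the toolpath is (150.931,60.872) → (163.487,184.993).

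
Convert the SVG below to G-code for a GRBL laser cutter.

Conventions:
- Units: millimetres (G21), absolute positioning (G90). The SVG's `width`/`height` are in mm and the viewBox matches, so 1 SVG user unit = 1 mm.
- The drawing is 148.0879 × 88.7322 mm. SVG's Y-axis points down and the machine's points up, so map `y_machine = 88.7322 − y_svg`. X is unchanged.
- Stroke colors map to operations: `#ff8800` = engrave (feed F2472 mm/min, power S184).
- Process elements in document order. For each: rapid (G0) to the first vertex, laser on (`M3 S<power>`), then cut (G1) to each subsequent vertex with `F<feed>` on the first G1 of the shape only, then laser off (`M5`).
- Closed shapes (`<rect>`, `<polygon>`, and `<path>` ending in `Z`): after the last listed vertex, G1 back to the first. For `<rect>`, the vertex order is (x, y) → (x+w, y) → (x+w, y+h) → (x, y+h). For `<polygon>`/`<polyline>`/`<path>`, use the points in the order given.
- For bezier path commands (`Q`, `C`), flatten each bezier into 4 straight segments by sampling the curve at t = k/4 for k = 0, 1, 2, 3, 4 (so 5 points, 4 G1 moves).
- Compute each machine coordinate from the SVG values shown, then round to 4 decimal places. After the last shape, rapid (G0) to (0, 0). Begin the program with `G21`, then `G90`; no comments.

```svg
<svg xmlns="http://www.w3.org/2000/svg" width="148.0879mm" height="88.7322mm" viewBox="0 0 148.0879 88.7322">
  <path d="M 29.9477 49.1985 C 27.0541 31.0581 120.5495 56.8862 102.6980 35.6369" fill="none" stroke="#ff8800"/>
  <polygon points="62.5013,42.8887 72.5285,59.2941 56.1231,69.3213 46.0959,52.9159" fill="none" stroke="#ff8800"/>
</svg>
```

G21
G90
G0 X29.9477 Y39.5337
M3 S184
G1 X42.6046 Y46.3175 F2472
G1 X71.9321 Y45.1487
G1 X98.4550 Y44.5627
G1 X102.6980 Y53.0953
M5
G0 X62.5013 Y45.8435
M3 S184
G1 X72.5285 Y29.4381 F2472
G1 X56.1231 Y19.4109
G1 X46.0959 Y35.8163
G1 X62.5013 Y45.8435
M5
G0 X0.0000 Y0.0000

viewBox `0 0 148.0879 88.7322` with mm width/height → 1 unit = 1 mm. Flip: y_m = 88.7322 − y_svg.

**Shape 1** — `<path>` cubic bezier, stroke `#ff8800` → engrave (S184, F2472). Control points (SVG): P0=(29.9477,49.1985), P1=(27.0541,31.0581), P2=(120.5495,56.8862), P3=(102.6980,35.6369); sampled at t=k/4. Machine vertices: (29.9477,39.5337) → (42.6046,46.3175) → (71.9321,45.1487) → (98.4550,44.5627) → (102.6980,53.0953). Open path.

**Shape 2** — `<polygon>` regular polygon, stroke `#ff8800` → engrave (S184, F2472). Machine vertices: (62.5013,45.8435) → (72.5285,29.4381) → (56.1231,19.4109) → (46.0959,35.8163) → (62.5013,45.8435). Closed: final G1 returns to the first vertex.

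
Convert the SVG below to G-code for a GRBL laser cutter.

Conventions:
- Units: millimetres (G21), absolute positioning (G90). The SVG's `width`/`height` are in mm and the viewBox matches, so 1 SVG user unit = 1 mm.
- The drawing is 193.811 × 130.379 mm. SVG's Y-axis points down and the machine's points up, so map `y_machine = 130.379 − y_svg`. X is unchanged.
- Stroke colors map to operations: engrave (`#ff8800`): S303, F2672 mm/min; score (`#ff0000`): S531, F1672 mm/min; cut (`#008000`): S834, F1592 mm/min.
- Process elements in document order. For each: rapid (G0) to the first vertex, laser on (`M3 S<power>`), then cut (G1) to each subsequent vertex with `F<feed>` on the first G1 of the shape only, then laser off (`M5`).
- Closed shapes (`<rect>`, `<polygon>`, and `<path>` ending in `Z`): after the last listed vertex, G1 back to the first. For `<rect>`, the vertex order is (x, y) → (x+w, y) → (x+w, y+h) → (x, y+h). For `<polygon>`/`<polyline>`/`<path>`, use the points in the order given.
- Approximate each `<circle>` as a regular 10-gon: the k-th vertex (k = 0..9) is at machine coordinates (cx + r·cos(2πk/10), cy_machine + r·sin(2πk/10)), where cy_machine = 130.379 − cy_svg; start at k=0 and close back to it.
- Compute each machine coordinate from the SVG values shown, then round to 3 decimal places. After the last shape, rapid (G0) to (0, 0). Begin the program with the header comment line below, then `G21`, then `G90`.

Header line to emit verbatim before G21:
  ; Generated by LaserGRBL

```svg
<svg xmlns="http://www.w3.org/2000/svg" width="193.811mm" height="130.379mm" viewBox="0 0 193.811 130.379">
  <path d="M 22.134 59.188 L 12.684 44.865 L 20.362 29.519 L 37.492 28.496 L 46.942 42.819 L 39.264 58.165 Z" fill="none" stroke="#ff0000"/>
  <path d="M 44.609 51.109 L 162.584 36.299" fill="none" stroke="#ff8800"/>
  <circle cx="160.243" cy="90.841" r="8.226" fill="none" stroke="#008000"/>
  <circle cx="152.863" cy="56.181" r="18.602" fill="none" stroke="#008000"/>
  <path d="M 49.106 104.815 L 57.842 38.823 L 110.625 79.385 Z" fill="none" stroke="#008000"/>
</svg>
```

; Generated by LaserGRBL
G21
G90
G0 X22.134 Y71.191
M3 S531
G1 X12.684 Y85.514 F1672
G1 X20.362 Y100.860
G1 X37.492 Y101.883
G1 X46.942 Y87.560
G1 X39.264 Y72.214
G1 X22.134 Y71.191
M5
G0 X44.609 Y79.270
M3 S303
G1 X162.584 Y94.080 F2672
M5
G0 X168.469 Y39.538
M3 S834
G1 X166.898 Y44.373 F1592
G1 X162.785 Y47.361
G1 X157.701 Y47.361
G1 X153.588 Y44.373
G1 X152.017 Y39.538
G1 X153.588 Y34.703
G1 X157.701 Y31.715
G1 X162.785 Y31.715
G1 X166.898 Y34.703
G1 X168.469 Y39.538
M5
G0 X171.465 Y74.198
M3 S834
G1 X167.912 Y85.132 F1592
G1 X158.611 Y91.890
G1 X147.115 Y91.890
G1 X137.814 Y85.132
G1 X134.261 Y74.198
G1 X137.814 Y63.264
G1 X147.115 Y56.506
G1 X158.611 Y56.506
G1 X167.912 Y63.264
G1 X171.465 Y74.198
M5
G0 X49.106 Y25.564
M3 S834
G1 X57.842 Y91.556 F1592
G1 X110.625 Y50.994
G1 X49.106 Y25.564
M5
G0 X0.000 Y0.000

viewBox `0 0 193.811 130.379` with mm width/height → 1 unit = 1 mm. Flip: y_m = 130.379 − y_svg.

**Shape 1** — `<path>` regular polygon, stroke `#ff0000` → score (S531, F1672). Machine vertices: (22.134,71.191) → (12.684,85.514) → (20.362,100.860) → (37.492,101.883) → (46.942,87.560) → (39.264,72.214) → (22.134,71.191). Closed: final G1 returns to the first vertex.

**Shape 2** — `<path>` line segment, stroke `#ff8800` → engrave (S303, F2672). Machine vertices: (44.609,79.270) → (162.584,94.080). Open path.

**Shape 3** — `<circle>` circle, stroke `#008000` → cut (S834, F1592). Machine vertices: (168.469,39.538) → (166.898,44.373) → (162.785,47.361) → (157.701,47.361) → (153.588,44.373) → (152.017,39.538) → (153.588,34.703) → (157.701,31.715) → (162.785,31.715) → (166.898,34.703) → (168.469,39.538). Closed: final G1 returns to the first vertex.

**Shape 4** — `<circle>` circle, stroke `#008000` → cut (S834, F1592). Machine vertices: (171.465,74.198) → (167.912,85.132) → (158.611,91.890) → (147.115,91.890) → (137.814,85.132) → (134.261,74.198) → (137.814,63.264) → (147.115,56.506) → (158.611,56.506) → (167.912,63.264) → (171.465,74.198). Closed: final G1 returns to the first vertex.

**Shape 5** — `<path>` regular polygon, stroke `#008000` → cut (S834, F1592). Machine vertices: (49.106,25.564) → (57.842,91.556) → (110.625,50.994) → (49.106,25.564). Closed: final G1 returns to the first vertex.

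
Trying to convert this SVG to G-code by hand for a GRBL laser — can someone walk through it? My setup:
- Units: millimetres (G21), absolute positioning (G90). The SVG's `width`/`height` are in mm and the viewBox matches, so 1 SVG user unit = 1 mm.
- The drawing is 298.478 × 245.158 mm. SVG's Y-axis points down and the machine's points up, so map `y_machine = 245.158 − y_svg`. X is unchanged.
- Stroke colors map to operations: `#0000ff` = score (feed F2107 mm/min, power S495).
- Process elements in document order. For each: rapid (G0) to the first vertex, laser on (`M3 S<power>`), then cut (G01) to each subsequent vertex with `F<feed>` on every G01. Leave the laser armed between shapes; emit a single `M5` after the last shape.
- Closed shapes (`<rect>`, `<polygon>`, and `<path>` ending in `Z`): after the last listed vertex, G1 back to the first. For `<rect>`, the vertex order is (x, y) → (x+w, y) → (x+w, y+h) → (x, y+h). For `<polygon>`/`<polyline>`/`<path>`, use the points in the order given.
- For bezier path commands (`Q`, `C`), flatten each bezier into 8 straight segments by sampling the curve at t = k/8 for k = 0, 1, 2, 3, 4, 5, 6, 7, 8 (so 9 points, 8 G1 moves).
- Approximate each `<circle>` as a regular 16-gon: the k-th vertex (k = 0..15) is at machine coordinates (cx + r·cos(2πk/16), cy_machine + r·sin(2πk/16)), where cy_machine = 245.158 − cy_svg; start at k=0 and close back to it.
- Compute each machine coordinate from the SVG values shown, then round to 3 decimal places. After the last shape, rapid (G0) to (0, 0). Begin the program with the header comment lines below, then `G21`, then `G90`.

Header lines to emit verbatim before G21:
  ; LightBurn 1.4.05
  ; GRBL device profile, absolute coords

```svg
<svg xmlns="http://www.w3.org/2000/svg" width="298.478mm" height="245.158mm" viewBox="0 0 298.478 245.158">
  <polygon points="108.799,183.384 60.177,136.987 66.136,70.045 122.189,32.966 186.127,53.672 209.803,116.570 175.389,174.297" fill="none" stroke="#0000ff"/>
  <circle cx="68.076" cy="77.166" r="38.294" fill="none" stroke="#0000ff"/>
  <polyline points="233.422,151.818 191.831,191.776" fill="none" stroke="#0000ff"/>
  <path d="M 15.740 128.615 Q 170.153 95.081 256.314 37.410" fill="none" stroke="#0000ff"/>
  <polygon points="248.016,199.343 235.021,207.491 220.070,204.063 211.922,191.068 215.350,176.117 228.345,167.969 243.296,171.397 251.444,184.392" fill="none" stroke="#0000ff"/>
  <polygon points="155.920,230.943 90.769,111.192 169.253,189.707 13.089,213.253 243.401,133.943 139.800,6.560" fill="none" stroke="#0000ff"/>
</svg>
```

; LightBurn 1.4.05
; GRBL device profile, absolute coords
G21
G90
G0 X108.799 Y61.774
M3 S495
G01 X60.177 Y108.171 F2107
G01 X66.136 Y175.113 F2107
G01 X122.189 Y212.192 F2107
G01 X186.127 Y191.486 F2107
G01 X209.803 Y128.588 F2107
G01 X175.389 Y70.861 F2107
G01 X108.799 Y61.774 F2107
G0 X106.370 Y167.992
M3 S495
G01 X103.455 Y182.646 F2107
G01 X95.154 Y195.070 F2107
G01 X82.730 Y203.371 F2107
G01 X68.076 Y206.286 F2107
G01 X53.422 Y203.371 F2107
G01 X40.998 Y195.070 F2107
G01 X32.697 Y182.646 F2107
G01 X29.782 Y167.992 F2107
G01 X32.697 Y153.338 F2107
G01 X40.998 Y140.914 F2107
G01 X53.422 Y132.613 F2107
G01 X68.076 Y129.698 F2107
G01 X82.730 Y132.613 F2107
G01 X95.154 Y140.914 F2107
G01 X103.455 Y153.338 F2107
G01 X106.370 Y167.992 F2107
G0 X233.422 Y93.340
M3 S495
G01 X191.831 Y53.382 F2107
G0 X15.740 Y116.543
M3 S495
G01 X53.277 Y125.304 F2107
G01 X88.681 Y134.819 F2107
G01 X121.952 Y145.088 F2107
G01 X153.090 Y156.111 F2107
G01 X182.095 Y167.889 F2107
G01 X208.968 Y180.421 F2107
G01 X233.707 Y193.707 F2107
G01 X256.314 Y207.748 F2107
G0 X248.016 Y45.815
M3 S495
G01 X235.021 Y37.667 F2107
G01 X220.070 Y41.095 F2107
G01 X211.922 Y54.090 F2107
G01 X215.350 Y69.041 F2107
G01 X228.345 Y77.189 F2107
G01 X243.296 Y73.761 F2107
G01 X251.444 Y60.766 F2107
G01 X248.016 Y45.815 F2107
G0 X155.920 Y14.215
M3 S495
G01 X90.769 Y133.966 F2107
G01 X169.253 Y55.451 F2107
G01 X13.089 Y31.905 F2107
G01 X243.401 Y111.215 F2107
G01 X139.800 Y238.598 F2107
G01 X155.920 Y14.215 F2107
M5
G0 X0.000 Y0.000

viewBox `0 0 298.478 245.158` with mm width/height → 1 unit = 1 mm. Flip: y_m = 245.158 − y_svg.

**Shape 1** — `<polygon>` regular polygon, stroke `#0000ff` → score (S495, F2107). Machine vertices: (108.799,61.774) → (60.177,108.171) → (66.136,175.113) → (122.189,212.192) → (186.127,191.486) → (209.803,128.588) → (175.389,70.861) → (108.799,61.774). Closed: final G1 returns to the first vertex.

**Shape 2** — `<circle>` circle, stroke `#0000ff` → score (S495, F2107). Machine vertices: (106.370,167.992) → (103.455,182.646) → (95.154,195.070) → (82.730,203.371) → (68.076,206.286) → (53.422,203.371) → (40.998,195.070) → (32.697,182.646) → (29.782,167.992) → (32.697,153.338) → (40.998,140.914) → (53.422,132.613) → (68.076,129.698) → (82.730,132.613) → (95.154,140.914) → (103.455,153.338) → (106.370,167.992). Closed: final G1 returns to the first vertex.

**Shape 3** — `<polyline>` line segment, stroke `#0000ff` → score (S495, F2107). Machine vertices: (233.422,93.340) → (191.831,53.382). Open path.

**Shape 4** — `<path>` quadratic bezier, stroke `#0000ff` → score (S495, F2107). Control points (SVG): P0=(15.740,128.615), P1=(170.153,95.081), P2=(256.314,37.410); sampled at t=k/8. Machine vertices: (15.740,116.543) → (53.277,125.304) → (88.681,134.819) → (121.952,145.088) → (153.090,156.111) → (182.095,167.889) → (208.968,180.421) → (233.707,193.707) → (256.314,207.748). Open path.

**Shape 5** — `<polygon>` regular polygon, stroke `#0000ff` → score (S495, F2107). Machine vertices: (248.016,45.815) → (235.021,37.667) → (220.070,41.095) → (211.922,54.090) → (215.350,69.041) → (228.345,77.189) → (243.296,73.761) → (251.444,60.766) → (248.016,45.815). Closed: final G1 returns to the first vertex.

**Shape 6** — `<polygon>` closed polygon, stroke `#0000ff` → score (S495, F2107). Machine vertices: (155.920,14.215) → (90.769,133.966) → (169.253,55.451) → (13.089,31.905) → (243.401,111.215) → (139.800,238.598) → (155.920,14.215). Closed: final G1 returns to the first vertex.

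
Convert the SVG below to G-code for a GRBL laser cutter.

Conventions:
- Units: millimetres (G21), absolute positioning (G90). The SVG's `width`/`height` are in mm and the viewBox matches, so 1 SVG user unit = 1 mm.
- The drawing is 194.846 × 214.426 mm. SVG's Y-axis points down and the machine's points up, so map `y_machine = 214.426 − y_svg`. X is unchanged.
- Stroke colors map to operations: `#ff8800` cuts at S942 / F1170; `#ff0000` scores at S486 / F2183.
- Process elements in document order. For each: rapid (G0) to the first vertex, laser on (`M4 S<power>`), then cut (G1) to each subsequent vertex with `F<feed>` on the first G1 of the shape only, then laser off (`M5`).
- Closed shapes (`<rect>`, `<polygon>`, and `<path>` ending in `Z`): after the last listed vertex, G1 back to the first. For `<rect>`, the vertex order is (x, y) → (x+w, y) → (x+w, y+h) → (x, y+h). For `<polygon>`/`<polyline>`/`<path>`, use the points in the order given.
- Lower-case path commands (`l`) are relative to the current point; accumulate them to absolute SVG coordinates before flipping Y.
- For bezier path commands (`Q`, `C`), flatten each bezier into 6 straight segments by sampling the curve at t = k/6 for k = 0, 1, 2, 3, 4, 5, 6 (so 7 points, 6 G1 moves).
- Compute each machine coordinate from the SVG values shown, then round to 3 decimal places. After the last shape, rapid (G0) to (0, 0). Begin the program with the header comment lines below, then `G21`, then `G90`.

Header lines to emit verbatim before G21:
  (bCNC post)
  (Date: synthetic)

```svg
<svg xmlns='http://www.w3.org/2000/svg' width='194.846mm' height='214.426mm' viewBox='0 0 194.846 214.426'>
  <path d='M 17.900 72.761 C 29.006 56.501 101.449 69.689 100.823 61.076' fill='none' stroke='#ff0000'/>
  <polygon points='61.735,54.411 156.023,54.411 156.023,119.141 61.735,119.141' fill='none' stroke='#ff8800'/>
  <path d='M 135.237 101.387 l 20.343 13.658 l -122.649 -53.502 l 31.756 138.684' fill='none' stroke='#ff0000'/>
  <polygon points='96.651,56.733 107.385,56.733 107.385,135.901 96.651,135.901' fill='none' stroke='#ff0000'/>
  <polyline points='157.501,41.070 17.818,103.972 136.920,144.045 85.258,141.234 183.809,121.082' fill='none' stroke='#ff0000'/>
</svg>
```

1 u = 1 mm; y_m = 214.426 − y.

[1] `<path>` cubic bezier, #ff0000→score S486 F2183: (17.900,141.665) → (27.942,147.578) → (44.474,150.007) → (63.761,150.375) → (82.071,150.106) → (95.669,150.623) → (100.823,153.350)

[2] `<polygon>` rectangle, #ff8800→cut S942 F1170: (61.735,160.015) → (156.023,160.015) → (156.023,95.285) → (61.735,95.285) → (61.735,160.015) (closed)

[3] `<path>` open polyline, #ff0000→score S486 F2183: (135.237,113.039) → (155.580,99.381) → (32.931,152.883) → (64.687,14.199)

[4] `<polygon>` rectangle, #ff0000→score S486 F2183: (96.651,157.693) → (107.385,157.693) → (107.385,78.525) → (96.651,78.525) → (96.651,157.693) (closed)

[5] `<polyline>` open polyline, #ff0000→score S486 F2183: (157.501,173.356) → (17.818,110.454) → (136.920,70.381) → (85.258,73.192) → (183.809,93.344)

(bCNC post)
(Date: synthetic)
G21
G90
G0 X17.900 Y141.665
M4 S486
G1 X27.942 Y147.578 F2183
G1 X44.474 Y150.007
G1 X63.761 Y150.375
G1 X82.071 Y150.106
G1 X95.669 Y150.623
G1 X100.823 Y153.350
M5
G0 X61.735 Y160.015
M4 S942
G1 X156.023 Y160.015 F1170
G1 X156.023 Y95.285
G1 X61.735 Y95.285
G1 X61.735 Y160.015
M5
G0 X135.237 Y113.039
M4 S486
G1 X155.580 Y99.381 F2183
G1 X32.931 Y152.883
G1 X64.687 Y14.199
M5
G0 X96.651 Y157.693
M4 S486
G1 X107.385 Y157.693 F2183
G1 X107.385 Y78.525
G1 X96.651 Y78.525
G1 X96.651 Y157.693
M5
G0 X157.501 Y173.356
M4 S486
G1 X17.818 Y110.454 F2183
G1 X136.920 Y70.381
G1 X85.258 Y73.192
G1 X183.809 Y93.344
M5
G0 X0.000 Y0.000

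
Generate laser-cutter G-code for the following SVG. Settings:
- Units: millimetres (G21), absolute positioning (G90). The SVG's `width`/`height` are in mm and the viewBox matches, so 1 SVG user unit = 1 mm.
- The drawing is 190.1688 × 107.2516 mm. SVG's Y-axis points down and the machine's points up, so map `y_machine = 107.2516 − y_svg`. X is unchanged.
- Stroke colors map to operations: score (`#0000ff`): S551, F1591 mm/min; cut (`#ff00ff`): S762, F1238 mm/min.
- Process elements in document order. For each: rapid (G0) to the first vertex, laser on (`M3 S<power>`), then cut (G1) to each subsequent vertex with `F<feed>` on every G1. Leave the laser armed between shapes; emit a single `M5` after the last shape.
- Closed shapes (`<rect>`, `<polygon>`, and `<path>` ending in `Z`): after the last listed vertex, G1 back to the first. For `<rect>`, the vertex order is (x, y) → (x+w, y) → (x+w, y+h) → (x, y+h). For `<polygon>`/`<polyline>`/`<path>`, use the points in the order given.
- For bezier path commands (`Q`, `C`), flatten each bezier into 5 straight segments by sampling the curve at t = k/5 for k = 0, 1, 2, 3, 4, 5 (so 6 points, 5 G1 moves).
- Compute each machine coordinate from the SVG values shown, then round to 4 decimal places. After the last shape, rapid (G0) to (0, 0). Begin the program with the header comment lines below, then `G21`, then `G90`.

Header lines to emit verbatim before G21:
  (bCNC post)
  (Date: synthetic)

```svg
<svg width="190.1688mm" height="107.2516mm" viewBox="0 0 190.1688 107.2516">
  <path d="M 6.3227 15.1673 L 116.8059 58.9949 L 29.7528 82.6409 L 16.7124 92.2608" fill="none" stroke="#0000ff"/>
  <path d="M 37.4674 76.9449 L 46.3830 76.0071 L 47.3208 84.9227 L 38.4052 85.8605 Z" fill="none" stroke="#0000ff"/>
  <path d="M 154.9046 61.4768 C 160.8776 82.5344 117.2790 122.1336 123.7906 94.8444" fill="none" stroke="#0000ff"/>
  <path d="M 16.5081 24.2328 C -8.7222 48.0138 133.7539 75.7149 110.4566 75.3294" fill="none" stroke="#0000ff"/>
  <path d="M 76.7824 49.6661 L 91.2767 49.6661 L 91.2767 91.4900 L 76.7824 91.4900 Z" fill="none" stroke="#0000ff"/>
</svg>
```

(bCNC post)
(Date: synthetic)
G21
G90
G0 X6.3227 Y92.0843
M3 S551
G1 X116.8059 Y48.2567 F1591
G1 X29.7528 Y24.6107 F1591
G1 X16.7124 Y14.9908 F1591
G0 X37.4674 Y30.3067
M3 S551
G1 X46.3830 Y31.2445 F1591
G1 X47.3208 Y22.3289 F1591
G1 X38.4052 Y21.3911 F1591
G1 X37.4674 Y30.3067 F1591
G0 X154.9046 Y45.7748
M3 S551
G1 X153.3373 Y31.5987 F1591
G1 X144.6575 Y17.0732 F1591
G1 X133.6499 Y6.2991 F1591
G1 X125.0994 Y3.3768 F1591
G1 X123.7906 Y12.4072 F1591
G0 X16.5081 Y83.0188
M3 S551
G1 X18.8268 Y68.5358 F1591
G1 X45.3881 Y54.6484 F1591
G1 X80.1848 Y42.8927 F1591
G1 X107.2100 Y34.8052 F1591
G1 X110.4566 Y31.9222 F1591
G0 X76.7824 Y57.5855
M3 S551
G1 X91.2767 Y57.5855 F1591
G1 X91.2767 Y15.7616 F1591
G1 X76.7824 Y15.7616 F1591
G1 X76.7824 Y57.5855 F1591
M5
G0 X0.0000 Y0.0000

viewBox `0 0 190.1688 107.2516` with mm width/height → 1 unit = 1 mm. Flip: y_m = 107.2516 − y_svg.

**Shape 1** — `<path>` open polyline, stroke `#0000ff` → score (S551, F1591). Machine vertices: (6.3227,92.0843) → (116.8059,48.2567) → (29.7528,24.6107) → (16.7124,14.9908). Open path.

**Shape 2** — `<path>` regular polygon, stroke `#0000ff` → score (S551, F1591). Machine vertices: (37.4674,30.3067) → (46.3830,31.2445) → (47.3208,22.3289) → (38.4052,21.3911) → (37.4674,30.3067). Closed: final G1 returns to the first vertex.

**Shape 3** — `<path>` cubic bezier, stroke `#0000ff` → score (S551, F1591). Control points (SVG): P0=(154.9046,61.4768), P1=(160.8776,82.5344), P2=(117.2790,122.1336), P3=(123.7906,94.8444); sampled at t=k/5. Machine vertices: (154.9046,45.7748) → (153.3373,31.5987) → (144.6575,17.0732) → (133.6499,6.2991) → (125.0994,3.3768) → (123.7906,12.4072). Open path.

**Shape 4** — `<path>` cubic bezier, stroke `#0000ff` → score (S551, F1591). Control points (SVG): P0=(16.5081,24.2328), P1=(-8.7222,48.0138), P2=(133.7539,75.7149), P3=(110.4566,75.3294); sampled at t=k/5. Machine vertices: (16.5081,83.0188) → (18.8268,68.5358) → (45.3881,54.6484) → (80.1848,42.8927) → (107.2100,34.8052) → (110.4566,31.9222). Open path.

**Shape 5** — `<path>` rectangle, stroke `#0000ff` → score (S551, F1591). Machine vertices: (76.7824,57.5855) → (91.2767,57.5855) → (91.2767,15.7616) → (76.7824,15.7616) → (76.7824,57.5855). Closed: final G1 returns to the first vertex.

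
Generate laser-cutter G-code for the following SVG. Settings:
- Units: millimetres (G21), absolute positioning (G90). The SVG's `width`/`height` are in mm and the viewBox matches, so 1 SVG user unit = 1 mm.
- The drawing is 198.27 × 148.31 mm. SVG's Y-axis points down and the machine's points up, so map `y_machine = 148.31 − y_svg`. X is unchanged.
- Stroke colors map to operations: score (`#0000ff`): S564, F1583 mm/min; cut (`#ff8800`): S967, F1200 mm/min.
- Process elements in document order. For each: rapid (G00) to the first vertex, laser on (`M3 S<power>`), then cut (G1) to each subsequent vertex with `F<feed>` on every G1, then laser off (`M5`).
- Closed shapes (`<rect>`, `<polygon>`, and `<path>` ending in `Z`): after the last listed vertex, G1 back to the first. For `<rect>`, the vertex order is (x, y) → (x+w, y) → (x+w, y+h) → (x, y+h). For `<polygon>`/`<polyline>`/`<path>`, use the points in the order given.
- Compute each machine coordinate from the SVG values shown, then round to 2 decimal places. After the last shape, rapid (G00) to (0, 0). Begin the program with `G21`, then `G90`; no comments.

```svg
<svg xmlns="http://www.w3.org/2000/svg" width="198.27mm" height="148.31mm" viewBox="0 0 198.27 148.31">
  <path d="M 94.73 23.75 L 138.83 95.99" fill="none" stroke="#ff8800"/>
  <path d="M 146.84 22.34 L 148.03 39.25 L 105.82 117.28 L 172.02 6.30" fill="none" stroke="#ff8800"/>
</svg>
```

1 u = 1 mm; y_m = 148.31 − y.

[1] `<path>` line segment, #ff8800→cut S967 F1200: (94.73,124.56) → (138.83,52.32)

[2] `<path>` open polyline, #ff8800→cut S967 F1200: (146.84,125.97) → (148.03,109.06) → (105.82,31.03) → (172.02,142.01)

G21
G90
G00 X94.73 Y124.56
M3 S967
G1 X138.83 Y52.32 F1200
M5
G00 X146.84 Y125.97
M3 S967
G1 X148.03 Y109.06 F1200
G1 X105.82 Y31.03 F1200
G1 X172.02 Y142.01 F1200
M5
G00 X0.00 Y0.00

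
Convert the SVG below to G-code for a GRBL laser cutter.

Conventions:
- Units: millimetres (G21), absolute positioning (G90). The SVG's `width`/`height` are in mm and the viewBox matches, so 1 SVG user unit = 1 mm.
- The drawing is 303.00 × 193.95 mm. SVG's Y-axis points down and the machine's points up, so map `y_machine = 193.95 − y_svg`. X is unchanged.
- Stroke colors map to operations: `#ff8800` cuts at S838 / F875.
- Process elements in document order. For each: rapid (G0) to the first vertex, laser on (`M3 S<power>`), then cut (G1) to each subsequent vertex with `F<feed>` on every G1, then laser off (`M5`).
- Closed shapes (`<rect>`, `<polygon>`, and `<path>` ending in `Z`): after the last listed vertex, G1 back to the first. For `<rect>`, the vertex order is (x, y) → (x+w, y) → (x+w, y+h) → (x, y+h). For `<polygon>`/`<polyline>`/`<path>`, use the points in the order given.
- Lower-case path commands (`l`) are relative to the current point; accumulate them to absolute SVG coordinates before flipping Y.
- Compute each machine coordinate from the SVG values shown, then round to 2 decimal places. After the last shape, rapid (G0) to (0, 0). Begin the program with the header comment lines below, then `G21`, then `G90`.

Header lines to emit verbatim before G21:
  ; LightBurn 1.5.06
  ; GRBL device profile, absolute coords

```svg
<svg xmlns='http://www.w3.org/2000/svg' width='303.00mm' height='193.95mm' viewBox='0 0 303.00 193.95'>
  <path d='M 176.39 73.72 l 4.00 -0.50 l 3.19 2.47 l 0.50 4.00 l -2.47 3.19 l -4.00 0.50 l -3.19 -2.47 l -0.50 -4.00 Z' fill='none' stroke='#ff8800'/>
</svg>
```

1 u = 1 mm; y_m = 193.95 − y.

[1] `<path>` regular polygon, #ff8800→cut S838 F875: (176.39,120.23) → (180.39,120.73) → (183.58,118.26) → (184.08,114.26) → (181.61,111.07) → (177.61,110.57) → (174.42,113.04) → (173.92,117.04) → (176.39,120.23) (closed)

; LightBurn 1.5.06
; GRBL device profile, absolute coords
G21
G90
G0 X176.39 Y120.23
M3 S838
G1 X180.39 Y120.73 F875
G1 X183.58 Y118.26 F875
G1 X184.08 Y114.26 F875
G1 X181.61 Y111.07 F875
G1 X177.61 Y110.57 F875
G1 X174.42 Y113.04 F875
G1 X173.92 Y117.04 F875
G1 X176.39 Y120.23 F875
M5
G0 X0.00 Y0.00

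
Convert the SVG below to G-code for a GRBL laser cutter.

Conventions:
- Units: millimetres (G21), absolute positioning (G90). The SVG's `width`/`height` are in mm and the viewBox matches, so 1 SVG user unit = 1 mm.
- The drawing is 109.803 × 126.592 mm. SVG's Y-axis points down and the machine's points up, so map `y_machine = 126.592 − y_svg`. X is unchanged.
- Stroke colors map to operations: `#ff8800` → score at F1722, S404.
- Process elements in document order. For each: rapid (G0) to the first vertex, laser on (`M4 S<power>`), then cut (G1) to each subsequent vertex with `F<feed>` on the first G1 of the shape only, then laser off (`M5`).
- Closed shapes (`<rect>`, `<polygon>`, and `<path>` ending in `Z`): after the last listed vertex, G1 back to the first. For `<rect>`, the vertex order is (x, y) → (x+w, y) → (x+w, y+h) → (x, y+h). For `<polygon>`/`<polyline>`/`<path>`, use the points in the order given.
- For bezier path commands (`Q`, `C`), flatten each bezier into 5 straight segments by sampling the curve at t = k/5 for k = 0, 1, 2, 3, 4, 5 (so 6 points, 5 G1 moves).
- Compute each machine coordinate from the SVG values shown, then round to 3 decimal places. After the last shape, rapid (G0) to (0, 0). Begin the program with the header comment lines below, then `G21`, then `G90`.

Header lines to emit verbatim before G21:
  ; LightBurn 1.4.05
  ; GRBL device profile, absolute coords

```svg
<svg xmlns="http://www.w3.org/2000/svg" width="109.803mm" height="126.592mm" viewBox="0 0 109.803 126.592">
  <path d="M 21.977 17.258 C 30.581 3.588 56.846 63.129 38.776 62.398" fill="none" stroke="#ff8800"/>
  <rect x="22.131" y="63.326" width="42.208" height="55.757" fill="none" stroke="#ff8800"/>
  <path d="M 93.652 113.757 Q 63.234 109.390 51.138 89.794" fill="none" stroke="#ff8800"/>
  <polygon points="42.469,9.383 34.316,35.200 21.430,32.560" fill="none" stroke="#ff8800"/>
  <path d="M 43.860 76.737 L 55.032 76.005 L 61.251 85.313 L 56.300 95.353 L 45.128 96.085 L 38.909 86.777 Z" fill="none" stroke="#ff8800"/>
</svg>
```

; LightBurn 1.4.05
; GRBL device profile, absolute coords
G21
G90
G0 X21.977 Y109.334
M4 S404
G1 X28.763 Y109.819 F1722
G1 X36.811 Y99.140
G1 X43.147 Y83.704
G1 X44.794 Y69.920
G1 X38.776 Y64.194
M5
G0 X22.131 Y63.266
M4 S404
G1 X64.339 Y63.266 F1722
G1 X64.339 Y7.509
G1 X22.131 Y7.509
G1 X22.131 Y63.266
M5
G0 X93.652 Y12.835
M4 S404
G1 X82.218 Y15.191 F1722
G1 X72.249 Y18.765
G1 X63.746 Y23.558
G1 X56.709 Y29.569
G1 X51.138 Y36.798
M5
G0 X42.469 Y117.209
M4 S404
G1 X34.316 Y91.392 F1722
G1 X21.430 Y94.032
G1 X42.469 Y117.209
M5
G0 X43.860 Y49.855
M4 S404
G1 X55.032 Y50.587 F1722
G1 X61.251 Y41.279
G1 X56.300 Y31.239
G1 X45.128 Y30.507
G1 X38.909 Y39.815
G1 X43.860 Y49.855
M5
G0 X0.000 Y0.000

viewBox `0 0 109.803 126.592` with mm width/height → 1 unit = 1 mm. Flip: y_m = 126.592 − y_svg.

**Shape 1** — `<path>` cubic bezier, stroke `#ff8800` → score (S404, F1722). Control points (SVG): P0=(21.977,17.258), P1=(30.581,3.588), P2=(56.846,63.129), P3=(38.776,62.398); sampled at t=k/5. Machine vertices: (21.977,109.334) → (28.763,109.819) → (36.811,99.140) → (43.147,83.704) → (44.794,69.920) → (38.776,64.194). Open path.

**Shape 2** — `<rect>` rectangle, stroke `#ff8800` → score (S404, F1722). Machine vertices: (22.131,63.266) → (64.339,63.266) → (64.339,7.509) → (22.131,7.509) → (22.131,63.266). Closed: final G1 returns to the first vertex.

**Shape 3** — `<path>` quadratic bezier, stroke `#ff8800` → score (S404, F1722). Control points (SVG): P0=(93.652,113.757), P1=(63.234,109.390), P2=(51.138,89.794); sampled at t=k/5. Machine vertices: (93.652,12.835) → (82.218,15.191) → (72.249,18.765) → (63.746,23.558) → (56.709,29.569) → (51.138,36.798). Open path.

**Shape 4** — `<polygon>` closed polygon, stroke `#ff8800` → score (S404, F1722). Machine vertices: (42.469,117.209) → (34.316,91.392) → (21.430,94.032) → (42.469,117.209). Closed: final G1 returns to the first vertex.

**Shape 5** — `<path>` regular polygon, stroke `#ff8800` → score (S404, F1722). Machine vertices: (43.860,49.855) → (55.032,50.587) → (61.251,41.279) → (56.300,31.239) → (45.128,30.507) → (38.909,39.815) → (43.860,49.855). Closed: final G1 returns to the first vertex.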